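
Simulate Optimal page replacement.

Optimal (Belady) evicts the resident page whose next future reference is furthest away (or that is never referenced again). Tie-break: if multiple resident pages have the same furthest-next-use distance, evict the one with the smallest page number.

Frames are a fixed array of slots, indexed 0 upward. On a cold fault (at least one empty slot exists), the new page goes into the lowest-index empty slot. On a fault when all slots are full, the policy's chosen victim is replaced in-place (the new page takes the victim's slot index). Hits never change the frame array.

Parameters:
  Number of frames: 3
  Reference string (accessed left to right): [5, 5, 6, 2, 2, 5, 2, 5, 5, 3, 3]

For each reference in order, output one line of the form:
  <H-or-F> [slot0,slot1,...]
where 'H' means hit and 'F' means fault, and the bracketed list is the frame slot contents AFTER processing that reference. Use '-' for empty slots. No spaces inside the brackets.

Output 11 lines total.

F [5,-,-]
H [5,-,-]
F [5,6,-]
F [5,6,2]
H [5,6,2]
H [5,6,2]
H [5,6,2]
H [5,6,2]
H [5,6,2]
F [5,6,3]
H [5,6,3]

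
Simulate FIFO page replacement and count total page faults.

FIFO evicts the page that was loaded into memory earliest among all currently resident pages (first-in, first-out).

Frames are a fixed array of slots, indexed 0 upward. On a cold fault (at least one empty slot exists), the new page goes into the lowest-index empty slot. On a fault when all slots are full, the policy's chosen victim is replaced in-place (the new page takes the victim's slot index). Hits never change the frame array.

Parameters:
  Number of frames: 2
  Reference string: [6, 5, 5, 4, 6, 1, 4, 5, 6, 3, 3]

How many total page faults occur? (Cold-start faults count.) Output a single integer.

Step 0: ref 6 → FAULT, frames=[6,-]
Step 1: ref 5 → FAULT, frames=[6,5]
Step 2: ref 5 → HIT, frames=[6,5]
Step 3: ref 4 → FAULT (evict 6), frames=[4,5]
Step 4: ref 6 → FAULT (evict 5), frames=[4,6]
Step 5: ref 1 → FAULT (evict 4), frames=[1,6]
Step 6: ref 4 → FAULT (evict 6), frames=[1,4]
Step 7: ref 5 → FAULT (evict 1), frames=[5,4]
Step 8: ref 6 → FAULT (evict 4), frames=[5,6]
Step 9: ref 3 → FAULT (evict 5), frames=[3,6]
Step 10: ref 3 → HIT, frames=[3,6]
Total faults: 9

Answer: 9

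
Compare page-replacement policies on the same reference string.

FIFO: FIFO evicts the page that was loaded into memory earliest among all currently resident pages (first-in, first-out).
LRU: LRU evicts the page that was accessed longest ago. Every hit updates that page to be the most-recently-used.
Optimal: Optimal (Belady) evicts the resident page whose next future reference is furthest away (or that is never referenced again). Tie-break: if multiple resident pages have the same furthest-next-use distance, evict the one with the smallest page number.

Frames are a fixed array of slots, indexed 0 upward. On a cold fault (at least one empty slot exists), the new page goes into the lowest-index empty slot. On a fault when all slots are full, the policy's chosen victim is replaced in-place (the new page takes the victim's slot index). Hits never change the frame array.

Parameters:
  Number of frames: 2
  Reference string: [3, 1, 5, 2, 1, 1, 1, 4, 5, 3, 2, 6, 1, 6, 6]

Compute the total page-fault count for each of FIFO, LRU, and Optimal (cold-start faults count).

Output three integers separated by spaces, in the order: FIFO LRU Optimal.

--- FIFO ---
  step 0: ref 3 -> FAULT, frames=[3,-] (faults so far: 1)
  step 1: ref 1 -> FAULT, frames=[3,1] (faults so far: 2)
  step 2: ref 5 -> FAULT, evict 3, frames=[5,1] (faults so far: 3)
  step 3: ref 2 -> FAULT, evict 1, frames=[5,2] (faults so far: 4)
  step 4: ref 1 -> FAULT, evict 5, frames=[1,2] (faults so far: 5)
  step 5: ref 1 -> HIT, frames=[1,2] (faults so far: 5)
  step 6: ref 1 -> HIT, frames=[1,2] (faults so far: 5)
  step 7: ref 4 -> FAULT, evict 2, frames=[1,4] (faults so far: 6)
  step 8: ref 5 -> FAULT, evict 1, frames=[5,4] (faults so far: 7)
  step 9: ref 3 -> FAULT, evict 4, frames=[5,3] (faults so far: 8)
  step 10: ref 2 -> FAULT, evict 5, frames=[2,3] (faults so far: 9)
  step 11: ref 6 -> FAULT, evict 3, frames=[2,6] (faults so far: 10)
  step 12: ref 1 -> FAULT, evict 2, frames=[1,6] (faults so far: 11)
  step 13: ref 6 -> HIT, frames=[1,6] (faults so far: 11)
  step 14: ref 6 -> HIT, frames=[1,6] (faults so far: 11)
  FIFO total faults: 11
--- LRU ---
  step 0: ref 3 -> FAULT, frames=[3,-] (faults so far: 1)
  step 1: ref 1 -> FAULT, frames=[3,1] (faults so far: 2)
  step 2: ref 5 -> FAULT, evict 3, frames=[5,1] (faults so far: 3)
  step 3: ref 2 -> FAULT, evict 1, frames=[5,2] (faults so far: 4)
  step 4: ref 1 -> FAULT, evict 5, frames=[1,2] (faults so far: 5)
  step 5: ref 1 -> HIT, frames=[1,2] (faults so far: 5)
  step 6: ref 1 -> HIT, frames=[1,2] (faults so far: 5)
  step 7: ref 4 -> FAULT, evict 2, frames=[1,4] (faults so far: 6)
  step 8: ref 5 -> FAULT, evict 1, frames=[5,4] (faults so far: 7)
  step 9: ref 3 -> FAULT, evict 4, frames=[5,3] (faults so far: 8)
  step 10: ref 2 -> FAULT, evict 5, frames=[2,3] (faults so far: 9)
  step 11: ref 6 -> FAULT, evict 3, frames=[2,6] (faults so far: 10)
  step 12: ref 1 -> FAULT, evict 2, frames=[1,6] (faults so far: 11)
  step 13: ref 6 -> HIT, frames=[1,6] (faults so far: 11)
  step 14: ref 6 -> HIT, frames=[1,6] (faults so far: 11)
  LRU total faults: 11
--- Optimal ---
  step 0: ref 3 -> FAULT, frames=[3,-] (faults so far: 1)
  step 1: ref 1 -> FAULT, frames=[3,1] (faults so far: 2)
  step 2: ref 5 -> FAULT, evict 3, frames=[5,1] (faults so far: 3)
  step 3: ref 2 -> FAULT, evict 5, frames=[2,1] (faults so far: 4)
  step 4: ref 1 -> HIT, frames=[2,1] (faults so far: 4)
  step 5: ref 1 -> HIT, frames=[2,1] (faults so far: 4)
  step 6: ref 1 -> HIT, frames=[2,1] (faults so far: 4)
  step 7: ref 4 -> FAULT, evict 1, frames=[2,4] (faults so far: 5)
  step 8: ref 5 -> FAULT, evict 4, frames=[2,5] (faults so far: 6)
  step 9: ref 3 -> FAULT, evict 5, frames=[2,3] (faults so far: 7)
  step 10: ref 2 -> HIT, frames=[2,3] (faults so far: 7)
  step 11: ref 6 -> FAULT, evict 2, frames=[6,3] (faults so far: 8)
  step 12: ref 1 -> FAULT, evict 3, frames=[6,1] (faults so far: 9)
  step 13: ref 6 -> HIT, frames=[6,1] (faults so far: 9)
  step 14: ref 6 -> HIT, frames=[6,1] (faults so far: 9)
  Optimal total faults: 9

Answer: 11 11 9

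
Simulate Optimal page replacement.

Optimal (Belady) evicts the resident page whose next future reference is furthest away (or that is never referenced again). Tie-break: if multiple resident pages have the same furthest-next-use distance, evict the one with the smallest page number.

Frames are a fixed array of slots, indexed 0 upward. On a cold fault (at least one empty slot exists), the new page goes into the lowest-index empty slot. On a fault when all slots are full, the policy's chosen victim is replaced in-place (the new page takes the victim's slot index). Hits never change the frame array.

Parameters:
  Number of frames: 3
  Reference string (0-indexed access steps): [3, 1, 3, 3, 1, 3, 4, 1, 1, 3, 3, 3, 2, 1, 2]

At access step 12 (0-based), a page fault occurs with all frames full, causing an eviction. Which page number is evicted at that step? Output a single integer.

Answer: 3

Derivation:
Step 0: ref 3 -> FAULT, frames=[3,-,-]
Step 1: ref 1 -> FAULT, frames=[3,1,-]
Step 2: ref 3 -> HIT, frames=[3,1,-]
Step 3: ref 3 -> HIT, frames=[3,1,-]
Step 4: ref 1 -> HIT, frames=[3,1,-]
Step 5: ref 3 -> HIT, frames=[3,1,-]
Step 6: ref 4 -> FAULT, frames=[3,1,4]
Step 7: ref 1 -> HIT, frames=[3,1,4]
Step 8: ref 1 -> HIT, frames=[3,1,4]
Step 9: ref 3 -> HIT, frames=[3,1,4]
Step 10: ref 3 -> HIT, frames=[3,1,4]
Step 11: ref 3 -> HIT, frames=[3,1,4]
Step 12: ref 2 -> FAULT, evict 3, frames=[2,1,4]
At step 12: evicted page 3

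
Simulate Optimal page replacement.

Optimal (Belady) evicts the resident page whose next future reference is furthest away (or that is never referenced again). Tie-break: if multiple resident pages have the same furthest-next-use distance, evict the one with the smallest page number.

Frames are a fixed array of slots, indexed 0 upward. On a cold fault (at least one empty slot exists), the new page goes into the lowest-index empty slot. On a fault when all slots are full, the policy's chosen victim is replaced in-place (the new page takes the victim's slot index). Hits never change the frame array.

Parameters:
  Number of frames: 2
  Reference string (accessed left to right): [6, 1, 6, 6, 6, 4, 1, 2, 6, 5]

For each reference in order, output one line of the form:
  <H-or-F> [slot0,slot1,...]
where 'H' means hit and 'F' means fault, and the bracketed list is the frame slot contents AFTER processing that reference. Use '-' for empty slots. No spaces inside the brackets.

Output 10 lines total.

F [6,-]
F [6,1]
H [6,1]
H [6,1]
H [6,1]
F [4,1]
H [4,1]
F [4,2]
F [4,6]
F [5,6]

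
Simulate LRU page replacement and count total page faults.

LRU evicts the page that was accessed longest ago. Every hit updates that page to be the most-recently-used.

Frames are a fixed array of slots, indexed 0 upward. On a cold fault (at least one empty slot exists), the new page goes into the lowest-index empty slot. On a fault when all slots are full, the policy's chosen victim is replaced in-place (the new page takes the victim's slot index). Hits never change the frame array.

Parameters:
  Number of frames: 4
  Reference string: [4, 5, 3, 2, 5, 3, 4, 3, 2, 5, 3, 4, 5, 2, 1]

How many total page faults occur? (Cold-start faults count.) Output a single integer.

Answer: 5

Derivation:
Step 0: ref 4 → FAULT, frames=[4,-,-,-]
Step 1: ref 5 → FAULT, frames=[4,5,-,-]
Step 2: ref 3 → FAULT, frames=[4,5,3,-]
Step 3: ref 2 → FAULT, frames=[4,5,3,2]
Step 4: ref 5 → HIT, frames=[4,5,3,2]
Step 5: ref 3 → HIT, frames=[4,5,3,2]
Step 6: ref 4 → HIT, frames=[4,5,3,2]
Step 7: ref 3 → HIT, frames=[4,5,3,2]
Step 8: ref 2 → HIT, frames=[4,5,3,2]
Step 9: ref 5 → HIT, frames=[4,5,3,2]
Step 10: ref 3 → HIT, frames=[4,5,3,2]
Step 11: ref 4 → HIT, frames=[4,5,3,2]
Step 12: ref 5 → HIT, frames=[4,5,3,2]
Step 13: ref 2 → HIT, frames=[4,5,3,2]
Step 14: ref 1 → FAULT (evict 3), frames=[4,5,1,2]
Total faults: 5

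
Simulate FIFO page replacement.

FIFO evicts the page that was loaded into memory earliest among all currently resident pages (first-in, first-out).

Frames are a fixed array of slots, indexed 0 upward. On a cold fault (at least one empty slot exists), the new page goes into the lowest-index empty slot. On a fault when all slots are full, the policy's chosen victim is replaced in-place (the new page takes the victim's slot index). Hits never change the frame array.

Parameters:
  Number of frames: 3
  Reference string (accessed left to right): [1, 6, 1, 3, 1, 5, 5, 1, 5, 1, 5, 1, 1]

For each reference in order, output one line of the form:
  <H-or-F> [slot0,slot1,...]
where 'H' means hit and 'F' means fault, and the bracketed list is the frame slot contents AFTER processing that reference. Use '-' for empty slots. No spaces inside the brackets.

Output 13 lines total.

F [1,-,-]
F [1,6,-]
H [1,6,-]
F [1,6,3]
H [1,6,3]
F [5,6,3]
H [5,6,3]
F [5,1,3]
H [5,1,3]
H [5,1,3]
H [5,1,3]
H [5,1,3]
H [5,1,3]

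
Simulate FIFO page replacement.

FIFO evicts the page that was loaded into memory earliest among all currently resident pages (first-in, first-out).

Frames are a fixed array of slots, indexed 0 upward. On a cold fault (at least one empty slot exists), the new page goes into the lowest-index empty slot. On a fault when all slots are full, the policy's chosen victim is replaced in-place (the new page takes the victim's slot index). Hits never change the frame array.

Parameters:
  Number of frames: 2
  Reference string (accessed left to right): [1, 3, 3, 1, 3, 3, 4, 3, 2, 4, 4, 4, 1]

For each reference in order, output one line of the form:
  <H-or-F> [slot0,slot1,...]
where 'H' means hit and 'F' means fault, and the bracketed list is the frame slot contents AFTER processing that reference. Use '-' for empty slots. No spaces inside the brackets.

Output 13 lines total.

F [1,-]
F [1,3]
H [1,3]
H [1,3]
H [1,3]
H [1,3]
F [4,3]
H [4,3]
F [4,2]
H [4,2]
H [4,2]
H [4,2]
F [1,2]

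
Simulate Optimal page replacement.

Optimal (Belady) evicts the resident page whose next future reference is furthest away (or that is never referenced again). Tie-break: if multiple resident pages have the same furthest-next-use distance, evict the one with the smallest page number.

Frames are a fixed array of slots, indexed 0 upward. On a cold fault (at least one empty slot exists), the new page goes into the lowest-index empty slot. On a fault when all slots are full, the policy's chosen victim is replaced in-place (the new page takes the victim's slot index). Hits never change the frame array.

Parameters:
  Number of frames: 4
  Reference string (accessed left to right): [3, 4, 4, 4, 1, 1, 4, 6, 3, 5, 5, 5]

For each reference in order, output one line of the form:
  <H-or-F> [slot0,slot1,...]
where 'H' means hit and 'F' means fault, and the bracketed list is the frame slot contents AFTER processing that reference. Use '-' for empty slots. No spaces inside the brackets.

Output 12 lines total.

F [3,-,-,-]
F [3,4,-,-]
H [3,4,-,-]
H [3,4,-,-]
F [3,4,1,-]
H [3,4,1,-]
H [3,4,1,-]
F [3,4,1,6]
H [3,4,1,6]
F [3,4,5,6]
H [3,4,5,6]
H [3,4,5,6]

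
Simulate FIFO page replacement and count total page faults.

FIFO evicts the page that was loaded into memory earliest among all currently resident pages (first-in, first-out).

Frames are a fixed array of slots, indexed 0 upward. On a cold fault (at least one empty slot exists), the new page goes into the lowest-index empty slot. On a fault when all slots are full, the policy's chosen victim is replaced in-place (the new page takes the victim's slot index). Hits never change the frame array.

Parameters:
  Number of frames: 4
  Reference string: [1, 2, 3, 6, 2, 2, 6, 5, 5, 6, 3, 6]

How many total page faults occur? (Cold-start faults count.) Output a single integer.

Answer: 5

Derivation:
Step 0: ref 1 → FAULT, frames=[1,-,-,-]
Step 1: ref 2 → FAULT, frames=[1,2,-,-]
Step 2: ref 3 → FAULT, frames=[1,2,3,-]
Step 3: ref 6 → FAULT, frames=[1,2,3,6]
Step 4: ref 2 → HIT, frames=[1,2,3,6]
Step 5: ref 2 → HIT, frames=[1,2,3,6]
Step 6: ref 6 → HIT, frames=[1,2,3,6]
Step 7: ref 5 → FAULT (evict 1), frames=[5,2,3,6]
Step 8: ref 5 → HIT, frames=[5,2,3,6]
Step 9: ref 6 → HIT, frames=[5,2,3,6]
Step 10: ref 3 → HIT, frames=[5,2,3,6]
Step 11: ref 6 → HIT, frames=[5,2,3,6]
Total faults: 5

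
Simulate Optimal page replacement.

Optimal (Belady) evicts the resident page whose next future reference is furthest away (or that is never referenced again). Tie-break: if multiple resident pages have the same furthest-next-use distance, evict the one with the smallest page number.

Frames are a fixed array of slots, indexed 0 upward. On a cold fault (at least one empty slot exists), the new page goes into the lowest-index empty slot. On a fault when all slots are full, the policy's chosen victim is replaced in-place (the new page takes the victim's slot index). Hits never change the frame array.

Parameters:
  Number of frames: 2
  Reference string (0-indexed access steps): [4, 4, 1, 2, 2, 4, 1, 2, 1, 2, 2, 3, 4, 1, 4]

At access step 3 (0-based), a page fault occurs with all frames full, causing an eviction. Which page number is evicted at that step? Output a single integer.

Step 0: ref 4 -> FAULT, frames=[4,-]
Step 1: ref 4 -> HIT, frames=[4,-]
Step 2: ref 1 -> FAULT, frames=[4,1]
Step 3: ref 2 -> FAULT, evict 1, frames=[4,2]
At step 3: evicted page 1

Answer: 1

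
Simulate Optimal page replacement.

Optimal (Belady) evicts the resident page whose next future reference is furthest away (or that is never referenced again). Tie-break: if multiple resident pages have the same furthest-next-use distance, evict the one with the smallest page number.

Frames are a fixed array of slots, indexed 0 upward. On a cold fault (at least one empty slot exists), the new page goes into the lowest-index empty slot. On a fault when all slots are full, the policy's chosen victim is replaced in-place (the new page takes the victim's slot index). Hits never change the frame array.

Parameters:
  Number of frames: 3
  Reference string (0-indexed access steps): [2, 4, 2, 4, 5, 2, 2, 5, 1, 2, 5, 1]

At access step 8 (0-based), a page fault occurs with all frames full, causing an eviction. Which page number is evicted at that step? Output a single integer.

Answer: 4

Derivation:
Step 0: ref 2 -> FAULT, frames=[2,-,-]
Step 1: ref 4 -> FAULT, frames=[2,4,-]
Step 2: ref 2 -> HIT, frames=[2,4,-]
Step 3: ref 4 -> HIT, frames=[2,4,-]
Step 4: ref 5 -> FAULT, frames=[2,4,5]
Step 5: ref 2 -> HIT, frames=[2,4,5]
Step 6: ref 2 -> HIT, frames=[2,4,5]
Step 7: ref 5 -> HIT, frames=[2,4,5]
Step 8: ref 1 -> FAULT, evict 4, frames=[2,1,5]
At step 8: evicted page 4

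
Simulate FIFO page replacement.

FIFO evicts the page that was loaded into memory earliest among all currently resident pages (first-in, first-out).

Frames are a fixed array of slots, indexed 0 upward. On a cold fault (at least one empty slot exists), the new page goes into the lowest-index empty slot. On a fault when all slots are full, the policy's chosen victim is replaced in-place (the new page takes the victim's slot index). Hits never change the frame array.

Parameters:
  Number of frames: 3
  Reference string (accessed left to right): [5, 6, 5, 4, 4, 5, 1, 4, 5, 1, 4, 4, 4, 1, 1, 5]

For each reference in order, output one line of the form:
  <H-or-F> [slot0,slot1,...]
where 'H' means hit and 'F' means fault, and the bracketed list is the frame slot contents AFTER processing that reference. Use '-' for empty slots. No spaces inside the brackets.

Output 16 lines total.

F [5,-,-]
F [5,6,-]
H [5,6,-]
F [5,6,4]
H [5,6,4]
H [5,6,4]
F [1,6,4]
H [1,6,4]
F [1,5,4]
H [1,5,4]
H [1,5,4]
H [1,5,4]
H [1,5,4]
H [1,5,4]
H [1,5,4]
H [1,5,4]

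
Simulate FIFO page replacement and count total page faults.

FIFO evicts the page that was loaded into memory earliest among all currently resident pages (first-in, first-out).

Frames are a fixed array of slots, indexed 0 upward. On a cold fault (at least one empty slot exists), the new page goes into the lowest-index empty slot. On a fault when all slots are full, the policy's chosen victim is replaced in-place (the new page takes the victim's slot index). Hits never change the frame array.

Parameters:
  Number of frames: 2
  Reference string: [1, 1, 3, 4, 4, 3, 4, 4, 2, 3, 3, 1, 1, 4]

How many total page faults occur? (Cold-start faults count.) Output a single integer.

Answer: 7

Derivation:
Step 0: ref 1 → FAULT, frames=[1,-]
Step 1: ref 1 → HIT, frames=[1,-]
Step 2: ref 3 → FAULT, frames=[1,3]
Step 3: ref 4 → FAULT (evict 1), frames=[4,3]
Step 4: ref 4 → HIT, frames=[4,3]
Step 5: ref 3 → HIT, frames=[4,3]
Step 6: ref 4 → HIT, frames=[4,3]
Step 7: ref 4 → HIT, frames=[4,3]
Step 8: ref 2 → FAULT (evict 3), frames=[4,2]
Step 9: ref 3 → FAULT (evict 4), frames=[3,2]
Step 10: ref 3 → HIT, frames=[3,2]
Step 11: ref 1 → FAULT (evict 2), frames=[3,1]
Step 12: ref 1 → HIT, frames=[3,1]
Step 13: ref 4 → FAULT (evict 3), frames=[4,1]
Total faults: 7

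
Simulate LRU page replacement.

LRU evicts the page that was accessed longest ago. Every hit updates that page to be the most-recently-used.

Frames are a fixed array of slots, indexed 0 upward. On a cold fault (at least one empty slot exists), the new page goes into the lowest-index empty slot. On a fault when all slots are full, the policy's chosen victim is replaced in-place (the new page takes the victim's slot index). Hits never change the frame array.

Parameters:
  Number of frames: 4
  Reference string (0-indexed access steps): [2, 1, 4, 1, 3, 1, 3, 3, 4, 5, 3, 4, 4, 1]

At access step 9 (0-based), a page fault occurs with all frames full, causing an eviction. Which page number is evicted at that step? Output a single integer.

Step 0: ref 2 -> FAULT, frames=[2,-,-,-]
Step 1: ref 1 -> FAULT, frames=[2,1,-,-]
Step 2: ref 4 -> FAULT, frames=[2,1,4,-]
Step 3: ref 1 -> HIT, frames=[2,1,4,-]
Step 4: ref 3 -> FAULT, frames=[2,1,4,3]
Step 5: ref 1 -> HIT, frames=[2,1,4,3]
Step 6: ref 3 -> HIT, frames=[2,1,4,3]
Step 7: ref 3 -> HIT, frames=[2,1,4,3]
Step 8: ref 4 -> HIT, frames=[2,1,4,3]
Step 9: ref 5 -> FAULT, evict 2, frames=[5,1,4,3]
At step 9: evicted page 2

Answer: 2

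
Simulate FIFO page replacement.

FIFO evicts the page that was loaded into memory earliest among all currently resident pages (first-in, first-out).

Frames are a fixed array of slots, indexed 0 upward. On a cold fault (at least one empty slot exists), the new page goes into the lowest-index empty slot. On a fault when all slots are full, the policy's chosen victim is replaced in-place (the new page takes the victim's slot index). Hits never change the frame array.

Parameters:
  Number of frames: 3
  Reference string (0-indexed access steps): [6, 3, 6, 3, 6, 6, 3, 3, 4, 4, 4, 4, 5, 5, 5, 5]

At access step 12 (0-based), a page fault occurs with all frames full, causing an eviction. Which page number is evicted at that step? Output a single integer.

Step 0: ref 6 -> FAULT, frames=[6,-,-]
Step 1: ref 3 -> FAULT, frames=[6,3,-]
Step 2: ref 6 -> HIT, frames=[6,3,-]
Step 3: ref 3 -> HIT, frames=[6,3,-]
Step 4: ref 6 -> HIT, frames=[6,3,-]
Step 5: ref 6 -> HIT, frames=[6,3,-]
Step 6: ref 3 -> HIT, frames=[6,3,-]
Step 7: ref 3 -> HIT, frames=[6,3,-]
Step 8: ref 4 -> FAULT, frames=[6,3,4]
Step 9: ref 4 -> HIT, frames=[6,3,4]
Step 10: ref 4 -> HIT, frames=[6,3,4]
Step 11: ref 4 -> HIT, frames=[6,3,4]
Step 12: ref 5 -> FAULT, evict 6, frames=[5,3,4]
At step 12: evicted page 6

Answer: 6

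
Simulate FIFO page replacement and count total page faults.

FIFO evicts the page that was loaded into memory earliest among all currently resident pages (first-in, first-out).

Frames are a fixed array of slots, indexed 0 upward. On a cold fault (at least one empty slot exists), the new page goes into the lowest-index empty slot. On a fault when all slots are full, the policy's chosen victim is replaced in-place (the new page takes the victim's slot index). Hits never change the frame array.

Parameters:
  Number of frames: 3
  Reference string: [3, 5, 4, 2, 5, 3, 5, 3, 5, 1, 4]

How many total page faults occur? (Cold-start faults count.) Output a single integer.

Step 0: ref 3 → FAULT, frames=[3,-,-]
Step 1: ref 5 → FAULT, frames=[3,5,-]
Step 2: ref 4 → FAULT, frames=[3,5,4]
Step 3: ref 2 → FAULT (evict 3), frames=[2,5,4]
Step 4: ref 5 → HIT, frames=[2,5,4]
Step 5: ref 3 → FAULT (evict 5), frames=[2,3,4]
Step 6: ref 5 → FAULT (evict 4), frames=[2,3,5]
Step 7: ref 3 → HIT, frames=[2,3,5]
Step 8: ref 5 → HIT, frames=[2,3,5]
Step 9: ref 1 → FAULT (evict 2), frames=[1,3,5]
Step 10: ref 4 → FAULT (evict 3), frames=[1,4,5]
Total faults: 8

Answer: 8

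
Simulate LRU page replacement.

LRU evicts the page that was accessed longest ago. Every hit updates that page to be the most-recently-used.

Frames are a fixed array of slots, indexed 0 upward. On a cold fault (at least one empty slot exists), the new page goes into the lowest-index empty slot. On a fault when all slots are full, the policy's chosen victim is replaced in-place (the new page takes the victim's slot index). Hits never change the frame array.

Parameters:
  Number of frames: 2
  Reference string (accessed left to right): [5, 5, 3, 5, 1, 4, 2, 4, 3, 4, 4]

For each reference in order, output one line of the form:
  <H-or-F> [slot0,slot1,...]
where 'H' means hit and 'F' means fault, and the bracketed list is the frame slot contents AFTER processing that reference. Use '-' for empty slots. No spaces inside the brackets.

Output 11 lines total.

F [5,-]
H [5,-]
F [5,3]
H [5,3]
F [5,1]
F [4,1]
F [4,2]
H [4,2]
F [4,3]
H [4,3]
H [4,3]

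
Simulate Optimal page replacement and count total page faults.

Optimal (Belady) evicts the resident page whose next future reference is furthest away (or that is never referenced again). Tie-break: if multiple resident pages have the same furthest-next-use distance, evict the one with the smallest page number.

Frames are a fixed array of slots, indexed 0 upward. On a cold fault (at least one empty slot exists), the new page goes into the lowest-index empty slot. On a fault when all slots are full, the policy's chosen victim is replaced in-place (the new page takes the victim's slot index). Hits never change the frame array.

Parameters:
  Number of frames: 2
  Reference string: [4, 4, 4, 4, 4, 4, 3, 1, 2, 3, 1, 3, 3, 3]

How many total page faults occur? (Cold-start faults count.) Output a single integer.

Answer: 5

Derivation:
Step 0: ref 4 → FAULT, frames=[4,-]
Step 1: ref 4 → HIT, frames=[4,-]
Step 2: ref 4 → HIT, frames=[4,-]
Step 3: ref 4 → HIT, frames=[4,-]
Step 4: ref 4 → HIT, frames=[4,-]
Step 5: ref 4 → HIT, frames=[4,-]
Step 6: ref 3 → FAULT, frames=[4,3]
Step 7: ref 1 → FAULT (evict 4), frames=[1,3]
Step 8: ref 2 → FAULT (evict 1), frames=[2,3]
Step 9: ref 3 → HIT, frames=[2,3]
Step 10: ref 1 → FAULT (evict 2), frames=[1,3]
Step 11: ref 3 → HIT, frames=[1,3]
Step 12: ref 3 → HIT, frames=[1,3]
Step 13: ref 3 → HIT, frames=[1,3]
Total faults: 5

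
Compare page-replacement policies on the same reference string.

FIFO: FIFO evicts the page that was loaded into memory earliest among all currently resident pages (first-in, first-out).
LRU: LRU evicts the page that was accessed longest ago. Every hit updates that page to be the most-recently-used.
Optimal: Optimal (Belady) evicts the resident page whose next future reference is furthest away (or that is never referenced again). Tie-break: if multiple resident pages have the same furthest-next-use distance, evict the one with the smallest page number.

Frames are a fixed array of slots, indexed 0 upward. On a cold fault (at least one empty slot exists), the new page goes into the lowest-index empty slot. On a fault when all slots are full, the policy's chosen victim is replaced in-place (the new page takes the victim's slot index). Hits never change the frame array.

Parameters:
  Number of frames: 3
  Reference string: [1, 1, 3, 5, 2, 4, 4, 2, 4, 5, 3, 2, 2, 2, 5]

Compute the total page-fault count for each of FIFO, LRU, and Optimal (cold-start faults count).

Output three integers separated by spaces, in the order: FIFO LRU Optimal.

Answer: 7 7 6

Derivation:
--- FIFO ---
  step 0: ref 1 -> FAULT, frames=[1,-,-] (faults so far: 1)
  step 1: ref 1 -> HIT, frames=[1,-,-] (faults so far: 1)
  step 2: ref 3 -> FAULT, frames=[1,3,-] (faults so far: 2)
  step 3: ref 5 -> FAULT, frames=[1,3,5] (faults so far: 3)
  step 4: ref 2 -> FAULT, evict 1, frames=[2,3,5] (faults so far: 4)
  step 5: ref 4 -> FAULT, evict 3, frames=[2,4,5] (faults so far: 5)
  step 6: ref 4 -> HIT, frames=[2,4,5] (faults so far: 5)
  step 7: ref 2 -> HIT, frames=[2,4,5] (faults so far: 5)
  step 8: ref 4 -> HIT, frames=[2,4,5] (faults so far: 5)
  step 9: ref 5 -> HIT, frames=[2,4,5] (faults so far: 5)
  step 10: ref 3 -> FAULT, evict 5, frames=[2,4,3] (faults so far: 6)
  step 11: ref 2 -> HIT, frames=[2,4,3] (faults so far: 6)
  step 12: ref 2 -> HIT, frames=[2,4,3] (faults so far: 6)
  step 13: ref 2 -> HIT, frames=[2,4,3] (faults so far: 6)
  step 14: ref 5 -> FAULT, evict 2, frames=[5,4,3] (faults so far: 7)
  FIFO total faults: 7
--- LRU ---
  step 0: ref 1 -> FAULT, frames=[1,-,-] (faults so far: 1)
  step 1: ref 1 -> HIT, frames=[1,-,-] (faults so far: 1)
  step 2: ref 3 -> FAULT, frames=[1,3,-] (faults so far: 2)
  step 3: ref 5 -> FAULT, frames=[1,3,5] (faults so far: 3)
  step 4: ref 2 -> FAULT, evict 1, frames=[2,3,5] (faults so far: 4)
  step 5: ref 4 -> FAULT, evict 3, frames=[2,4,5] (faults so far: 5)
  step 6: ref 4 -> HIT, frames=[2,4,5] (faults so far: 5)
  step 7: ref 2 -> HIT, frames=[2,4,5] (faults so far: 5)
  step 8: ref 4 -> HIT, frames=[2,4,5] (faults so far: 5)
  step 9: ref 5 -> HIT, frames=[2,4,5] (faults so far: 5)
  step 10: ref 3 -> FAULT, evict 2, frames=[3,4,5] (faults so far: 6)
  step 11: ref 2 -> FAULT, evict 4, frames=[3,2,5] (faults so far: 7)
  step 12: ref 2 -> HIT, frames=[3,2,5] (faults so far: 7)
  step 13: ref 2 -> HIT, frames=[3,2,5] (faults so far: 7)
  step 14: ref 5 -> HIT, frames=[3,2,5] (faults so far: 7)
  LRU total faults: 7
--- Optimal ---
  step 0: ref 1 -> FAULT, frames=[1,-,-] (faults so far: 1)
  step 1: ref 1 -> HIT, frames=[1,-,-] (faults so far: 1)
  step 2: ref 3 -> FAULT, frames=[1,3,-] (faults so far: 2)
  step 3: ref 5 -> FAULT, frames=[1,3,5] (faults so far: 3)
  step 4: ref 2 -> FAULT, evict 1, frames=[2,3,5] (faults so far: 4)
  step 5: ref 4 -> FAULT, evict 3, frames=[2,4,5] (faults so far: 5)
  step 6: ref 4 -> HIT, frames=[2,4,5] (faults so far: 5)
  step 7: ref 2 -> HIT, frames=[2,4,5] (faults so far: 5)
  step 8: ref 4 -> HIT, frames=[2,4,5] (faults so far: 5)
  step 9: ref 5 -> HIT, frames=[2,4,5] (faults so far: 5)
  step 10: ref 3 -> FAULT, evict 4, frames=[2,3,5] (faults so far: 6)
  step 11: ref 2 -> HIT, frames=[2,3,5] (faults so far: 6)
  step 12: ref 2 -> HIT, frames=[2,3,5] (faults so far: 6)
  step 13: ref 2 -> HIT, frames=[2,3,5] (faults so far: 6)
  step 14: ref 5 -> HIT, frames=[2,3,5] (faults so far: 6)
  Optimal total faults: 6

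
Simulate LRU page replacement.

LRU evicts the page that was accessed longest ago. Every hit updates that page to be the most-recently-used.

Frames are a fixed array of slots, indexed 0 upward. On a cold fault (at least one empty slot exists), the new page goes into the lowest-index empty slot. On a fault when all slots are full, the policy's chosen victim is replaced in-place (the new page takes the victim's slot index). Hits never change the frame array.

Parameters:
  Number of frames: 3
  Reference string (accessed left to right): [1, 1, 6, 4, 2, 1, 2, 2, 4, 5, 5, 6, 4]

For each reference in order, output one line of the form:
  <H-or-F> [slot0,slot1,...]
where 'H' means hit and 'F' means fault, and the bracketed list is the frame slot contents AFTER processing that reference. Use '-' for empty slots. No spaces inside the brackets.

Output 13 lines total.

F [1,-,-]
H [1,-,-]
F [1,6,-]
F [1,6,4]
F [2,6,4]
F [2,1,4]
H [2,1,4]
H [2,1,4]
H [2,1,4]
F [2,5,4]
H [2,5,4]
F [6,5,4]
H [6,5,4]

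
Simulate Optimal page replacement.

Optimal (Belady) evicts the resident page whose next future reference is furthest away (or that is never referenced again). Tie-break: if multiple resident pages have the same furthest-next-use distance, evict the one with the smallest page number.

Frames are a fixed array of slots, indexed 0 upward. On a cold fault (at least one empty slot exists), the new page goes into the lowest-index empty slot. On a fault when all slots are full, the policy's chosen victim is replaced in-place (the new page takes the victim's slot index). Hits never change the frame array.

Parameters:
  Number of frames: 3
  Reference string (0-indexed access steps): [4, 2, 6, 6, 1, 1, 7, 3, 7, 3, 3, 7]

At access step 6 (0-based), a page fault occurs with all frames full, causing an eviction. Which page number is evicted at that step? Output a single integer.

Answer: 1

Derivation:
Step 0: ref 4 -> FAULT, frames=[4,-,-]
Step 1: ref 2 -> FAULT, frames=[4,2,-]
Step 2: ref 6 -> FAULT, frames=[4,2,6]
Step 3: ref 6 -> HIT, frames=[4,2,6]
Step 4: ref 1 -> FAULT, evict 2, frames=[4,1,6]
Step 5: ref 1 -> HIT, frames=[4,1,6]
Step 6: ref 7 -> FAULT, evict 1, frames=[4,7,6]
At step 6: evicted page 1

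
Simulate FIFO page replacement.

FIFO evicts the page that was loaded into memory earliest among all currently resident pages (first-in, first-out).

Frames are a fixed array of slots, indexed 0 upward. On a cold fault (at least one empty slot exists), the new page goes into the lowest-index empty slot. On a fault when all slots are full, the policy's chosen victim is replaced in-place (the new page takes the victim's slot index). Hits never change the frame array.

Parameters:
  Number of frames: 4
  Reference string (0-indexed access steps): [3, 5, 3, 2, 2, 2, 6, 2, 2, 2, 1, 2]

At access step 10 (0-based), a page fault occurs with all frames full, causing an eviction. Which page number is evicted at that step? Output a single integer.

Step 0: ref 3 -> FAULT, frames=[3,-,-,-]
Step 1: ref 5 -> FAULT, frames=[3,5,-,-]
Step 2: ref 3 -> HIT, frames=[3,5,-,-]
Step 3: ref 2 -> FAULT, frames=[3,5,2,-]
Step 4: ref 2 -> HIT, frames=[3,5,2,-]
Step 5: ref 2 -> HIT, frames=[3,5,2,-]
Step 6: ref 6 -> FAULT, frames=[3,5,2,6]
Step 7: ref 2 -> HIT, frames=[3,5,2,6]
Step 8: ref 2 -> HIT, frames=[3,5,2,6]
Step 9: ref 2 -> HIT, frames=[3,5,2,6]
Step 10: ref 1 -> FAULT, evict 3, frames=[1,5,2,6]
At step 10: evicted page 3

Answer: 3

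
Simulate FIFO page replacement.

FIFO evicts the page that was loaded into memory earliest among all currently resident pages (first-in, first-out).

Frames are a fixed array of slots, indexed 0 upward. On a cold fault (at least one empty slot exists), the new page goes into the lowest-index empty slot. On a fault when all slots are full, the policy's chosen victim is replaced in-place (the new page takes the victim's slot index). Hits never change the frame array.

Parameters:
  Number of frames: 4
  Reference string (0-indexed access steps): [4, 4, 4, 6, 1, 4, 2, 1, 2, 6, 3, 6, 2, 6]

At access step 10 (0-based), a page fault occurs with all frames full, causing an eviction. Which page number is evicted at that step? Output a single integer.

Answer: 4

Derivation:
Step 0: ref 4 -> FAULT, frames=[4,-,-,-]
Step 1: ref 4 -> HIT, frames=[4,-,-,-]
Step 2: ref 4 -> HIT, frames=[4,-,-,-]
Step 3: ref 6 -> FAULT, frames=[4,6,-,-]
Step 4: ref 1 -> FAULT, frames=[4,6,1,-]
Step 5: ref 4 -> HIT, frames=[4,6,1,-]
Step 6: ref 2 -> FAULT, frames=[4,6,1,2]
Step 7: ref 1 -> HIT, frames=[4,6,1,2]
Step 8: ref 2 -> HIT, frames=[4,6,1,2]
Step 9: ref 6 -> HIT, frames=[4,6,1,2]
Step 10: ref 3 -> FAULT, evict 4, frames=[3,6,1,2]
At step 10: evicted page 4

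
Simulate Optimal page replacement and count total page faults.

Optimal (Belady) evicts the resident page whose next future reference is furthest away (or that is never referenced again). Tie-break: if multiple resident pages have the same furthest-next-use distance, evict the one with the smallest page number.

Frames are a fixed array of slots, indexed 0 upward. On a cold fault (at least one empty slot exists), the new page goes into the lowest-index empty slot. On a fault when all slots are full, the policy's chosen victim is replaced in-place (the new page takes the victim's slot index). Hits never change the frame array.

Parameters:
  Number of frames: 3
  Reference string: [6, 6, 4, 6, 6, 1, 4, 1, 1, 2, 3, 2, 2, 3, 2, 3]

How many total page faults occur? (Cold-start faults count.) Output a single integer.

Answer: 5

Derivation:
Step 0: ref 6 → FAULT, frames=[6,-,-]
Step 1: ref 6 → HIT, frames=[6,-,-]
Step 2: ref 4 → FAULT, frames=[6,4,-]
Step 3: ref 6 → HIT, frames=[6,4,-]
Step 4: ref 6 → HIT, frames=[6,4,-]
Step 5: ref 1 → FAULT, frames=[6,4,1]
Step 6: ref 4 → HIT, frames=[6,4,1]
Step 7: ref 1 → HIT, frames=[6,4,1]
Step 8: ref 1 → HIT, frames=[6,4,1]
Step 9: ref 2 → FAULT (evict 1), frames=[6,4,2]
Step 10: ref 3 → FAULT (evict 4), frames=[6,3,2]
Step 11: ref 2 → HIT, frames=[6,3,2]
Step 12: ref 2 → HIT, frames=[6,3,2]
Step 13: ref 3 → HIT, frames=[6,3,2]
Step 14: ref 2 → HIT, frames=[6,3,2]
Step 15: ref 3 → HIT, frames=[6,3,2]
Total faults: 5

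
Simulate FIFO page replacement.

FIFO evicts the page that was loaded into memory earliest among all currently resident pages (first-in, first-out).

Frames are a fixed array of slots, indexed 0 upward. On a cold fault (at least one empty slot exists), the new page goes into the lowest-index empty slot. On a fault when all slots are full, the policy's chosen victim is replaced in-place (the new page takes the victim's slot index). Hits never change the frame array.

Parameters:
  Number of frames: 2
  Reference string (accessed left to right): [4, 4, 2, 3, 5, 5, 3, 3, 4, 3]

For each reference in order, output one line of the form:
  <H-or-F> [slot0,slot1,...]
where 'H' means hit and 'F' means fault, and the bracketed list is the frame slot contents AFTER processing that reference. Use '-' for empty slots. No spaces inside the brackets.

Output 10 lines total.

F [4,-]
H [4,-]
F [4,2]
F [3,2]
F [3,5]
H [3,5]
H [3,5]
H [3,5]
F [4,5]
F [4,3]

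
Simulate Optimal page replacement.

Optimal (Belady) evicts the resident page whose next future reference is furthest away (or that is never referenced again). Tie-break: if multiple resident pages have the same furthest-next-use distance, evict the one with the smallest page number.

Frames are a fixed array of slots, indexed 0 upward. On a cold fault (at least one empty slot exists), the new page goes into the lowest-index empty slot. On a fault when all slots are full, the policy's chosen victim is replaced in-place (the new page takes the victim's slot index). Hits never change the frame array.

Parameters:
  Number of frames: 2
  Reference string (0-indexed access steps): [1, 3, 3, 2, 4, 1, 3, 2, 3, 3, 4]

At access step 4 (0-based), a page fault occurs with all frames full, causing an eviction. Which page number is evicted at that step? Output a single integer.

Answer: 2

Derivation:
Step 0: ref 1 -> FAULT, frames=[1,-]
Step 1: ref 3 -> FAULT, frames=[1,3]
Step 2: ref 3 -> HIT, frames=[1,3]
Step 3: ref 2 -> FAULT, evict 3, frames=[1,2]
Step 4: ref 4 -> FAULT, evict 2, frames=[1,4]
At step 4: evicted page 2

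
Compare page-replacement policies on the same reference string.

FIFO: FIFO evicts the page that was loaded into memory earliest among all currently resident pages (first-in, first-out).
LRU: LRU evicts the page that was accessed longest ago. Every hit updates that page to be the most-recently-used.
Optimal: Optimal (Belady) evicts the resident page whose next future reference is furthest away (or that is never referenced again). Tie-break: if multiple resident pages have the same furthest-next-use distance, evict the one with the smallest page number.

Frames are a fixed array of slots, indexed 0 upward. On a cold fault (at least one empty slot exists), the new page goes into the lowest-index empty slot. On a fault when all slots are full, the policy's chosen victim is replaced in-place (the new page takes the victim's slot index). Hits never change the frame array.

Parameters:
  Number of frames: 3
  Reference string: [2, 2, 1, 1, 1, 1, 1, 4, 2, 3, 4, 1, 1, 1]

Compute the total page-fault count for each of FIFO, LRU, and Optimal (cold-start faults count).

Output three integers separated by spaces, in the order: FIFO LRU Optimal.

--- FIFO ---
  step 0: ref 2 -> FAULT, frames=[2,-,-] (faults so far: 1)
  step 1: ref 2 -> HIT, frames=[2,-,-] (faults so far: 1)
  step 2: ref 1 -> FAULT, frames=[2,1,-] (faults so far: 2)
  step 3: ref 1 -> HIT, frames=[2,1,-] (faults so far: 2)
  step 4: ref 1 -> HIT, frames=[2,1,-] (faults so far: 2)
  step 5: ref 1 -> HIT, frames=[2,1,-] (faults so far: 2)
  step 6: ref 1 -> HIT, frames=[2,1,-] (faults so far: 2)
  step 7: ref 4 -> FAULT, frames=[2,1,4] (faults so far: 3)
  step 8: ref 2 -> HIT, frames=[2,1,4] (faults so far: 3)
  step 9: ref 3 -> FAULT, evict 2, frames=[3,1,4] (faults so far: 4)
  step 10: ref 4 -> HIT, frames=[3,1,4] (faults so far: 4)
  step 11: ref 1 -> HIT, frames=[3,1,4] (faults so far: 4)
  step 12: ref 1 -> HIT, frames=[3,1,4] (faults so far: 4)
  step 13: ref 1 -> HIT, frames=[3,1,4] (faults so far: 4)
  FIFO total faults: 4
--- LRU ---
  step 0: ref 2 -> FAULT, frames=[2,-,-] (faults so far: 1)
  step 1: ref 2 -> HIT, frames=[2,-,-] (faults so far: 1)
  step 2: ref 1 -> FAULT, frames=[2,1,-] (faults so far: 2)
  step 3: ref 1 -> HIT, frames=[2,1,-] (faults so far: 2)
  step 4: ref 1 -> HIT, frames=[2,1,-] (faults so far: 2)
  step 5: ref 1 -> HIT, frames=[2,1,-] (faults so far: 2)
  step 6: ref 1 -> HIT, frames=[2,1,-] (faults so far: 2)
  step 7: ref 4 -> FAULT, frames=[2,1,4] (faults so far: 3)
  step 8: ref 2 -> HIT, frames=[2,1,4] (faults so far: 3)
  step 9: ref 3 -> FAULT, evict 1, frames=[2,3,4] (faults so far: 4)
  step 10: ref 4 -> HIT, frames=[2,3,4] (faults so far: 4)
  step 11: ref 1 -> FAULT, evict 2, frames=[1,3,4] (faults so far: 5)
  step 12: ref 1 -> HIT, frames=[1,3,4] (faults so far: 5)
  step 13: ref 1 -> HIT, frames=[1,3,4] (faults so far: 5)
  LRU total faults: 5
--- Optimal ---
  step 0: ref 2 -> FAULT, frames=[2,-,-] (faults so far: 1)
  step 1: ref 2 -> HIT, frames=[2,-,-] (faults so far: 1)
  step 2: ref 1 -> FAULT, frames=[2,1,-] (faults so far: 2)
  step 3: ref 1 -> HIT, frames=[2,1,-] (faults so far: 2)
  step 4: ref 1 -> HIT, frames=[2,1,-] (faults so far: 2)
  step 5: ref 1 -> HIT, frames=[2,1,-] (faults so far: 2)
  step 6: ref 1 -> HIT, frames=[2,1,-] (faults so far: 2)
  step 7: ref 4 -> FAULT, frames=[2,1,4] (faults so far: 3)
  step 8: ref 2 -> HIT, frames=[2,1,4] (faults so far: 3)
  step 9: ref 3 -> FAULT, evict 2, frames=[3,1,4] (faults so far: 4)
  step 10: ref 4 -> HIT, frames=[3,1,4] (faults so far: 4)
  step 11: ref 1 -> HIT, frames=[3,1,4] (faults so far: 4)
  step 12: ref 1 -> HIT, frames=[3,1,4] (faults so far: 4)
  step 13: ref 1 -> HIT, frames=[3,1,4] (faults so far: 4)
  Optimal total faults: 4

Answer: 4 5 4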